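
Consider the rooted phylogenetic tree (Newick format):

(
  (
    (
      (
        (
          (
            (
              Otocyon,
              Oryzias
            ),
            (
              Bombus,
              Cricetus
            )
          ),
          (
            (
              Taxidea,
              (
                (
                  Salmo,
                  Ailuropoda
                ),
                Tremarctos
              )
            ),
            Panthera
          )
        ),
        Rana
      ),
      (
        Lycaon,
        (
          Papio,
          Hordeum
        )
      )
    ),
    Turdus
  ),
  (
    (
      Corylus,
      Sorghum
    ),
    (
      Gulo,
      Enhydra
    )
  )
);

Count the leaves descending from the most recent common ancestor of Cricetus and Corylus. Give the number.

The MRCA of Cricetus and Corylus is the root, so the clade is the entire tree.
That clade contains 18 terminal taxa: Ailuropoda, Bombus, Corylus, Cricetus, Enhydra, Gulo, Hordeum, Lycaon, Oryzias, Otocyon, Panthera, Papio, Rana, Salmo, Sorghum, Taxidea, Tremarctos, Turdus.

18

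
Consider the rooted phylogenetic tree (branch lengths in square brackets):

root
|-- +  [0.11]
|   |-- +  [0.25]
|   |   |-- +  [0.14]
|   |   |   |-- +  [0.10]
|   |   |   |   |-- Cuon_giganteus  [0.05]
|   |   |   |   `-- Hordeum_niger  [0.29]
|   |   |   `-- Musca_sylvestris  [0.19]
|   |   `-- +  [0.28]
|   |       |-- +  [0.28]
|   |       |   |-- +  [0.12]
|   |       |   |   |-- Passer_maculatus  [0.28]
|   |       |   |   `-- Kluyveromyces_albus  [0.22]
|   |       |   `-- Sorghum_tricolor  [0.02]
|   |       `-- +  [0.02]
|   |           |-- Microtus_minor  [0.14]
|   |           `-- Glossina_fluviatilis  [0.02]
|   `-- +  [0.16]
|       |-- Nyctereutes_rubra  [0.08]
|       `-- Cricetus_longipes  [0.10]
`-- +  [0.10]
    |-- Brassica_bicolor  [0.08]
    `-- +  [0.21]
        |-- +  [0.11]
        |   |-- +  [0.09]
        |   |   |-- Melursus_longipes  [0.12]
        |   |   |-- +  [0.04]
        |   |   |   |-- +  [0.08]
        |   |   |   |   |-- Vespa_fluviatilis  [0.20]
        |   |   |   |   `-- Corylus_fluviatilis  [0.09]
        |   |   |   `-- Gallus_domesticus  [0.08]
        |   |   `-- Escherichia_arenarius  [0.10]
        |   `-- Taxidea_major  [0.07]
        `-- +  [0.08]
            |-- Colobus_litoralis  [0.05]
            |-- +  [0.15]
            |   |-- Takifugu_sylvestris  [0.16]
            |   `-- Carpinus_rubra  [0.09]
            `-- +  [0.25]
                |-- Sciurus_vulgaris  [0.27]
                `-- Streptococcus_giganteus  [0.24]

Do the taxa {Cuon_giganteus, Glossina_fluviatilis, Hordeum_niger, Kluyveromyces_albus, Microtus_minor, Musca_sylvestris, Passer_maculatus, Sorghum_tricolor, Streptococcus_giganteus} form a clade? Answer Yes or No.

The MRCA of the listed taxa is the root, so the smallest clade containing them is the whole tree.
That clade also contains Brassica_bicolor, Carpinus_rubra, Colobus_litoralis, Corylus_fluviatilis, Cricetus_longipes, Escherichia_arenarius, Gallus_domesticus, Melursus_longipes, Nyctereutes_rubra, Sciurus_vulgaris, Takifugu_sylvestris, Taxidea_major, Vespa_fluviatilis, which are not in the proposed group, so the group is not monophyletic.

No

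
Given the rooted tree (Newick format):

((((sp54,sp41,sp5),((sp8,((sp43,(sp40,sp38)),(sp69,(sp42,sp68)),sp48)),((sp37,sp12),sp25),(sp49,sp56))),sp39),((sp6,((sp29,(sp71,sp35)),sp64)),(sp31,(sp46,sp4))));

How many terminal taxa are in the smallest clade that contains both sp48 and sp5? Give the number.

16

The MRCA of sp48 and sp5 is the node subtending ((sp54,sp41,sp5),((sp8,((sp43,(sp40,sp38)),(sp69,(sp42,sp68)),sp48)),((sp37,sp12),sp25),(sp49,sp56))).
That clade contains 16 terminal taxa: sp12, sp25, sp37, sp38, sp40, sp41, sp42, sp43, sp48, sp49, sp5, sp54, sp56, sp68, sp69, sp8.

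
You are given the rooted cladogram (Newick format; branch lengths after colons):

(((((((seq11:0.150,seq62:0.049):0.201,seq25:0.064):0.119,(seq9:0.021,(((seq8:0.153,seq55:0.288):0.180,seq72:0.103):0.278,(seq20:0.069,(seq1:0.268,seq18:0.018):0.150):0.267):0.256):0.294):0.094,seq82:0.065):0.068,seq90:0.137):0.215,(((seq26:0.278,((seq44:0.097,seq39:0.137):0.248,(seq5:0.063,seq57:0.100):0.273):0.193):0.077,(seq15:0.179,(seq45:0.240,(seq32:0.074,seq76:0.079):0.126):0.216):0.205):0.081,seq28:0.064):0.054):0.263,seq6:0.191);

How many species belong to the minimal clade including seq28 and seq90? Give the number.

22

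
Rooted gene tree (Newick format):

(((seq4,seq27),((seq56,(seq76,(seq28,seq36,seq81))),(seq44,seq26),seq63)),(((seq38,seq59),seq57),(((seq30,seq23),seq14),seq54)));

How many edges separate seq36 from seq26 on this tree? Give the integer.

The MRCA of seq36 and seq26 is the node subtending ((seq56,(seq76,(seq28,seq36,seq81))),(seq44,seq26),seq63).
From seq36 up to that node: 4 branches. From seq26 up to the same node: 2 branches. Total: 4 + 2 = 6.

6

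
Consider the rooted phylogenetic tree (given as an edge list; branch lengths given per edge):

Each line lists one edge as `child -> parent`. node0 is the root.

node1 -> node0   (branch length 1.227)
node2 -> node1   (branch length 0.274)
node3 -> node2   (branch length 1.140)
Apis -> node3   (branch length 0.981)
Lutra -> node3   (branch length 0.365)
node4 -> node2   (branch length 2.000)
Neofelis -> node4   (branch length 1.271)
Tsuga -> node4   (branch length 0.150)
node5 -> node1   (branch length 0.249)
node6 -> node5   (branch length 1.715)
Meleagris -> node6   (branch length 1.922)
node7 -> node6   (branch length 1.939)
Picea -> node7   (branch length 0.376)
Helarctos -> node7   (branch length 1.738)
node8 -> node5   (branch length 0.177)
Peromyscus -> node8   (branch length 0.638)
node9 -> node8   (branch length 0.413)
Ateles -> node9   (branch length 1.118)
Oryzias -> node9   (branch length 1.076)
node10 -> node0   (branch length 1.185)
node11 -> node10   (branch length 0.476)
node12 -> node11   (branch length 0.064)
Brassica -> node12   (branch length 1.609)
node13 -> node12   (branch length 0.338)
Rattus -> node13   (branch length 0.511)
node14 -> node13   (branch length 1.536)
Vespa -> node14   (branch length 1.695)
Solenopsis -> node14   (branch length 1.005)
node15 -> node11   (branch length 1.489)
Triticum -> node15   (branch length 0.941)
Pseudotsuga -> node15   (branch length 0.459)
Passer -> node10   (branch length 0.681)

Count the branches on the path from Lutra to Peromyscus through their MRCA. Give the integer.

The MRCA of Lutra and Peromyscus is the node subtending (((Apis,Lutra),(Neofelis,Tsuga)),((Meleagris,(Picea,Helarctos)),(Peromyscus,(Ateles,Oryzias)))).
From Lutra up to that node: 3 branches. From Peromyscus up to the same node: 3 branches. Total: 3 + 3 = 6.

6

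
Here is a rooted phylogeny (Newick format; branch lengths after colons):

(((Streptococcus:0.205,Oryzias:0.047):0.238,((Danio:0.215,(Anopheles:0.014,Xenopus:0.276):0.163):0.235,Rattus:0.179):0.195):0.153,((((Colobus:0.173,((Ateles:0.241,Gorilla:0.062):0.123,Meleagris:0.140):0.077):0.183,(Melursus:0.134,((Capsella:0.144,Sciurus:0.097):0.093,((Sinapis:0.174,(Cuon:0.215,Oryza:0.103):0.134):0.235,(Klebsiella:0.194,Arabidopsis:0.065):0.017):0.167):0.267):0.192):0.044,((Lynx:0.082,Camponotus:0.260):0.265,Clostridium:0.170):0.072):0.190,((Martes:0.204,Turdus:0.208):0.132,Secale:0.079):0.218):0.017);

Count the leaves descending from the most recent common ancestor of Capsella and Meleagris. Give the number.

The MRCA of Capsella and Meleagris is the node subtending ((Colobus,((Ateles,Gorilla),Meleagris)),(Melursus,((Capsella,Sciurus),((Sinapis,(Cuon,Oryza)),(Klebsiella,Arabidopsis))))).
That clade contains 12 terminal taxa: Arabidopsis, Ateles, Capsella, Colobus, Cuon, Gorilla, Klebsiella, Meleagris, Melursus, Oryza, Sciurus, Sinapis.

12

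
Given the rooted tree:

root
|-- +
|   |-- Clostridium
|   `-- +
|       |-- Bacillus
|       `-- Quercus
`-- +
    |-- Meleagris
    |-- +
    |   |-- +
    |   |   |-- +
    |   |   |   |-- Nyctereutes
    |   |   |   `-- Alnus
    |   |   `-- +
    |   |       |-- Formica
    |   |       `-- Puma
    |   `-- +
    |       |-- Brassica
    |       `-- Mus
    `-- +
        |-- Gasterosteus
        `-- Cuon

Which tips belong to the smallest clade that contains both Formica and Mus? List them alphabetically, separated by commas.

Alnus, Brassica, Formica, Mus, Nyctereutes, Puma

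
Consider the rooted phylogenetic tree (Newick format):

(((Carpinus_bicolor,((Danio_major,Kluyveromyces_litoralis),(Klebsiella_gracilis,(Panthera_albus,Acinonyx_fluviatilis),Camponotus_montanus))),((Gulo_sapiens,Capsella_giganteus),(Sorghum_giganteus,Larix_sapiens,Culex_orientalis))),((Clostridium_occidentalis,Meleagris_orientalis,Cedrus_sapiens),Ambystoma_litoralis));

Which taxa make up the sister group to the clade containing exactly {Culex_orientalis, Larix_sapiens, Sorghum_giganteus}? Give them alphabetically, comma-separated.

Capsella_giganteus, Gulo_sapiens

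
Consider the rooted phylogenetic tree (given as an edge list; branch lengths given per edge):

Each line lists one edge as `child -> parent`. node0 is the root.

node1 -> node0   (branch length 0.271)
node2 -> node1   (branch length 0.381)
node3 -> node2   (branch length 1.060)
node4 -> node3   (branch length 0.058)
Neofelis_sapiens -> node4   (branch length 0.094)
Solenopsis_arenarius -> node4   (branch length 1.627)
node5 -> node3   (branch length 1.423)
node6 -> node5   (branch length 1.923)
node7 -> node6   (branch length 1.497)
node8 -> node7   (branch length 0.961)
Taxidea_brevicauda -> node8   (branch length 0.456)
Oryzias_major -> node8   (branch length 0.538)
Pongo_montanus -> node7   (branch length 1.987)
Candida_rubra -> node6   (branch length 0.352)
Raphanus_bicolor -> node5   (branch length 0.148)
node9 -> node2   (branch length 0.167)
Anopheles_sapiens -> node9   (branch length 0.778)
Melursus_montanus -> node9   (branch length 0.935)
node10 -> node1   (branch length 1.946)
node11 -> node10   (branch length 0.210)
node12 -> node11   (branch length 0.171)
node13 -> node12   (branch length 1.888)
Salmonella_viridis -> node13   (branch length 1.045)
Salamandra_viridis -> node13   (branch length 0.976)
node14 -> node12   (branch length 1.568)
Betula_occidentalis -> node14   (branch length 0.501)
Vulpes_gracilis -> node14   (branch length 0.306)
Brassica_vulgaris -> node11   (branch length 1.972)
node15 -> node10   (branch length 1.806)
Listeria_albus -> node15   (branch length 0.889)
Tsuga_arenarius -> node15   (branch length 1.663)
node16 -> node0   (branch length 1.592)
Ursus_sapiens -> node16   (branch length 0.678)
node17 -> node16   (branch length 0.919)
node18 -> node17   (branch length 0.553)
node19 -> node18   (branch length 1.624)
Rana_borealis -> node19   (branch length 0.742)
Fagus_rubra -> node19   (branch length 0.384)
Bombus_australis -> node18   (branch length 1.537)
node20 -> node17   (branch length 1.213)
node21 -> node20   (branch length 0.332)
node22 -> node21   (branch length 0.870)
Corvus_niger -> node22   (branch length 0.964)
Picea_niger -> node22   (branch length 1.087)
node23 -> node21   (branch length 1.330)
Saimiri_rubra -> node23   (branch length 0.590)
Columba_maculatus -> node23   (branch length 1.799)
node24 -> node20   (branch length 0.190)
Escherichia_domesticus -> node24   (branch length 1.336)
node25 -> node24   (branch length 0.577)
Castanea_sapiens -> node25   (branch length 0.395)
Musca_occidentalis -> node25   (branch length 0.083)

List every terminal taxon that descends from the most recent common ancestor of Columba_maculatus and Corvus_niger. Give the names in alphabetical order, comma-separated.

Columba_maculatus, Corvus_niger, Picea_niger, Saimiri_rubra

Tracing Columba_maculatus: it sits inside (Saimiri_rubra,Columba_maculatus).
Tracing Corvus_niger: it sits inside (Corvus_niger,Picea_niger).
The smallest clade enclosing both is ((Corvus_niger,Picea_niger),(Saimiri_rubra,Columba_maculatus)); the answer is its 4 terminal taxa in alphabetical order.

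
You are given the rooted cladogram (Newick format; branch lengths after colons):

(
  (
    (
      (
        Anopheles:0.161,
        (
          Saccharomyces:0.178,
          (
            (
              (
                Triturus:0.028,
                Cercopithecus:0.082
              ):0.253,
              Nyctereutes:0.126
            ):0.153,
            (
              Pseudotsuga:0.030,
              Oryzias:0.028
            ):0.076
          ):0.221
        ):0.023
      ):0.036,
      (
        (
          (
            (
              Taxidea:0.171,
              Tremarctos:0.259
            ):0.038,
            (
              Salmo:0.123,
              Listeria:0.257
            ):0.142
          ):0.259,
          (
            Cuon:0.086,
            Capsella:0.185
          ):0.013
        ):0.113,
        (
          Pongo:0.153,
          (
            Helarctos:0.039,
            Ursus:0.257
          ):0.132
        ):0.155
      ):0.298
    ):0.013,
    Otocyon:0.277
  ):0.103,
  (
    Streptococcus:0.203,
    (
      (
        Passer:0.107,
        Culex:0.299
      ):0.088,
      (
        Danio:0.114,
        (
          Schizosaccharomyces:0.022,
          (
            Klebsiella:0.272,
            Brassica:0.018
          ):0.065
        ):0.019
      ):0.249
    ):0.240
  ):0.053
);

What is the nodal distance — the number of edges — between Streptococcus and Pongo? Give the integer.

The MRCA of Streptococcus and Pongo is the root of the tree.
From Streptococcus up to that node: 2 branches. From Pongo up to the same node: 5 branches. Total: 2 + 5 = 7.

7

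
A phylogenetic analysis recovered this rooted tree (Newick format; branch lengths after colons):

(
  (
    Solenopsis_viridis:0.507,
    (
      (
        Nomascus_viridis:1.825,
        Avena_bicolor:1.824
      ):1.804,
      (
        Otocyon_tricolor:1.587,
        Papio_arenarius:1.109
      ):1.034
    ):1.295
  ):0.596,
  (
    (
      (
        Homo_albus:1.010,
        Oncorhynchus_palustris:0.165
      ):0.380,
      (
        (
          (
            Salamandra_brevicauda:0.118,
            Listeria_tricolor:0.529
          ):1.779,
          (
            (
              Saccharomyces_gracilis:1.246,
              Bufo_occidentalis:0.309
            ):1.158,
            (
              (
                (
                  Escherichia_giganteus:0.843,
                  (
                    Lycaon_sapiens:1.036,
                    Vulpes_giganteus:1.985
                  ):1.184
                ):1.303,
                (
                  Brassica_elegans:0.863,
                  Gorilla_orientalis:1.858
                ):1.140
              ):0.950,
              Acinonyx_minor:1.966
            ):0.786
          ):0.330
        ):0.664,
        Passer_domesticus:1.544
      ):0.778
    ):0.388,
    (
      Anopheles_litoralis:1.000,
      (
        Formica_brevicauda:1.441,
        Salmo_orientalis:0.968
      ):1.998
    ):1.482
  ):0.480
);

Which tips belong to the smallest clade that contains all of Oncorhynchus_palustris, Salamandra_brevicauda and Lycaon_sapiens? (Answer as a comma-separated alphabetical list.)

Acinonyx_minor, Brassica_elegans, Bufo_occidentalis, Escherichia_giganteus, Gorilla_orientalis, Homo_albus, Listeria_tricolor, Lycaon_sapiens, Oncorhynchus_palustris, Passer_domesticus, Saccharomyces_gracilis, Salamandra_brevicauda, Vulpes_giganteus

Tracing Oncorhynchus_palustris: it sits inside (Homo_albus,Oncorhynchus_palustris).
Tracing Salamandra_brevicauda: it sits inside (Salamandra_brevicauda,Listeria_tricolor).
Tracing Lycaon_sapiens: it sits inside (Lycaon_sapiens,Vulpes_giganteus).
The smallest clade enclosing all 3 is ((Homo_albus,Oncorhynchus_palustris),(((Salamandra_brevicauda,Listeria_tricolor),((Saccharomyces_gracilis,Bufo_occidentalis),(((Escherichia_giganteus,(Lycaon_sapiens,Vulpes_giganteus)),(Brassica_elegans,Gorilla_orientalis)),Acinonyx_minor))),Passer_domesticus)); the answer is its 13 terminal taxa in alphabetical order.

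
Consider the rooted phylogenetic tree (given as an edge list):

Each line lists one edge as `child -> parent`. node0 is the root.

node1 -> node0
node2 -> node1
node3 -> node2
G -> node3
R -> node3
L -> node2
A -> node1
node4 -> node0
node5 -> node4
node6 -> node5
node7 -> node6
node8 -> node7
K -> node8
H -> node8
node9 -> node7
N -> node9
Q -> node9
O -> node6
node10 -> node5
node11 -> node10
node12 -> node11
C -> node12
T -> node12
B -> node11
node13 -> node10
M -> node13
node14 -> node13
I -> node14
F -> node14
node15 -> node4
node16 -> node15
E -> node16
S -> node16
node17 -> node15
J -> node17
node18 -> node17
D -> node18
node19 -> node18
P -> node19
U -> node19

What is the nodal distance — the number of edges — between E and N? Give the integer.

The MRCA of E and N is the node subtending (((((K,H),(N,Q)),O),(((C,T),B),(M,(I,F)))),((E,S),(J,(D,(P,U))))).
From E up to that node: 3 branches. From N up to the same node: 5 branches. Total: 3 + 5 = 8.

8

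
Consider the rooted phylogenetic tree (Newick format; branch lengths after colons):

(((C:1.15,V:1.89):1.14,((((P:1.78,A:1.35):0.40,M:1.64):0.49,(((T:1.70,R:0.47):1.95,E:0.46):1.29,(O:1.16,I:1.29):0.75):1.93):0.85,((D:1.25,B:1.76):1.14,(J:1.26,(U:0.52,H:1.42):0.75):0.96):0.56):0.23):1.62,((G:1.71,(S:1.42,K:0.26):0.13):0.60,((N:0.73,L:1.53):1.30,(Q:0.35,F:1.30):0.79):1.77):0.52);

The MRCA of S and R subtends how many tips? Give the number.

The MRCA of S and R is the root, so the clade is the entire tree.
That clade contains 22 terminal taxa: A, B, C, D, E, F, G, H, I, J, K, L, M, N, O, P, Q, R, S, T, U, V.

22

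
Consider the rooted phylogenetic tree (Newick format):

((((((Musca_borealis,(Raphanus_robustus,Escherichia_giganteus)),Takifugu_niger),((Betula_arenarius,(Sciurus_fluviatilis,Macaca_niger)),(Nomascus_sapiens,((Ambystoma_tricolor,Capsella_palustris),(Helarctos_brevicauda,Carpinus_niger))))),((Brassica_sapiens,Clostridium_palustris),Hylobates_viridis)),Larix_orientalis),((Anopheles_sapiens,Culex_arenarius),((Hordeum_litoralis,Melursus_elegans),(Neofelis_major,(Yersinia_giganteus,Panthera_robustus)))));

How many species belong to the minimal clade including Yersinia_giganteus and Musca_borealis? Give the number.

23

The MRCA of Yersinia_giganteus and Musca_borealis is the root, so the clade is the entire tree.
That clade contains 23 terminal taxa: Ambystoma_tricolor, Anopheles_sapiens, Betula_arenarius, Brassica_sapiens, Capsella_palustris, Carpinus_niger, Clostridium_palustris, Culex_arenarius, Escherichia_giganteus, Helarctos_brevicauda, Hordeum_litoralis, Hylobates_viridis, Larix_orientalis, Macaca_niger, Melursus_elegans, Musca_borealis, Neofelis_major, Nomascus_sapiens, Panthera_robustus, Raphanus_robustus, Sciurus_fluviatilis, Takifugu_niger, Yersinia_giganteus.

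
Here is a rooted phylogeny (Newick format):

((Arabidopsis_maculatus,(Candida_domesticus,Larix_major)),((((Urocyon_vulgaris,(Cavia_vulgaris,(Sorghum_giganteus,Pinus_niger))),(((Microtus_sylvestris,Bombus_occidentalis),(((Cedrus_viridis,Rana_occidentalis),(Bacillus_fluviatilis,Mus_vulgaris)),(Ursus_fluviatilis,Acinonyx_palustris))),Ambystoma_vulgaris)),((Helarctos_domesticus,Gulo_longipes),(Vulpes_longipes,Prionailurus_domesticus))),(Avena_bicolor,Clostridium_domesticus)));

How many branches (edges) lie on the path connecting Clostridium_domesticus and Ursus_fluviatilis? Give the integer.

9

The MRCA of Clostridium_domesticus and Ursus_fluviatilis is the node subtending ((((Urocyon_vulgaris,(Cavia_vulgaris,(Sorghum_giganteus,Pinus_niger))),(((Microtus_sylvestris,Bombus_occidentalis),(((Cedrus_viridis,Rana_occidentalis),(Bacillus_fluviatilis,Mus_vulgaris)),(Ursus_fluviatilis,Acinonyx_palustris))),Ambystoma_vulgaris)),((Helarctos_domesticus,Gulo_longipes),(Vulpes_longipes,Prionailurus_domesticus))),(Avena_bicolor,Clostridium_domesticus)).
From Clostridium_domesticus up to that node: 2 branches. From Ursus_fluviatilis up to the same node: 7 branches. Total: 2 + 7 = 9.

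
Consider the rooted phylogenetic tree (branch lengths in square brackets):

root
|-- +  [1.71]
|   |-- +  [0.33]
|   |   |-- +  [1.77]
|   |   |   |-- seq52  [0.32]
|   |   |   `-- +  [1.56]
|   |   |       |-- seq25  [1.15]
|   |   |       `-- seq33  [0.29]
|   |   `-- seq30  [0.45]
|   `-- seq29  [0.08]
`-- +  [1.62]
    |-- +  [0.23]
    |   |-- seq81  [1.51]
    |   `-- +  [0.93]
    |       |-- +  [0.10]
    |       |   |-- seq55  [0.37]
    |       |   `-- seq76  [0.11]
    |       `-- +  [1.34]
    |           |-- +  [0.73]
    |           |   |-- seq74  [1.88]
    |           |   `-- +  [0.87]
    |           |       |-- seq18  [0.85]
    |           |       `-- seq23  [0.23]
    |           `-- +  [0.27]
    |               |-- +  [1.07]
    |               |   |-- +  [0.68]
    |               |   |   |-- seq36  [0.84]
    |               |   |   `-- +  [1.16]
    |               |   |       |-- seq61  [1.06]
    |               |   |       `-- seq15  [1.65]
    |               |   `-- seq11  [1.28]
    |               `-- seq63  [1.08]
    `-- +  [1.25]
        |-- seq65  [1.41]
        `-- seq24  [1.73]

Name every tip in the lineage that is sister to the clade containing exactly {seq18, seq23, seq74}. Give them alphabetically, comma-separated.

The clade containing exactly {seq18, seq23, seq74} attaches to the tree at the node subtending ((seq74,(seq18,seq23)),(((seq36,(seq61,seq15)),seq11),seq63)).
The other lineage descending from that same node — the sister group — is (((seq36,(seq61,seq15)),seq11),seq63); its 5 tips in alphabetical order are the answer.

seq11, seq15, seq36, seq61, seq63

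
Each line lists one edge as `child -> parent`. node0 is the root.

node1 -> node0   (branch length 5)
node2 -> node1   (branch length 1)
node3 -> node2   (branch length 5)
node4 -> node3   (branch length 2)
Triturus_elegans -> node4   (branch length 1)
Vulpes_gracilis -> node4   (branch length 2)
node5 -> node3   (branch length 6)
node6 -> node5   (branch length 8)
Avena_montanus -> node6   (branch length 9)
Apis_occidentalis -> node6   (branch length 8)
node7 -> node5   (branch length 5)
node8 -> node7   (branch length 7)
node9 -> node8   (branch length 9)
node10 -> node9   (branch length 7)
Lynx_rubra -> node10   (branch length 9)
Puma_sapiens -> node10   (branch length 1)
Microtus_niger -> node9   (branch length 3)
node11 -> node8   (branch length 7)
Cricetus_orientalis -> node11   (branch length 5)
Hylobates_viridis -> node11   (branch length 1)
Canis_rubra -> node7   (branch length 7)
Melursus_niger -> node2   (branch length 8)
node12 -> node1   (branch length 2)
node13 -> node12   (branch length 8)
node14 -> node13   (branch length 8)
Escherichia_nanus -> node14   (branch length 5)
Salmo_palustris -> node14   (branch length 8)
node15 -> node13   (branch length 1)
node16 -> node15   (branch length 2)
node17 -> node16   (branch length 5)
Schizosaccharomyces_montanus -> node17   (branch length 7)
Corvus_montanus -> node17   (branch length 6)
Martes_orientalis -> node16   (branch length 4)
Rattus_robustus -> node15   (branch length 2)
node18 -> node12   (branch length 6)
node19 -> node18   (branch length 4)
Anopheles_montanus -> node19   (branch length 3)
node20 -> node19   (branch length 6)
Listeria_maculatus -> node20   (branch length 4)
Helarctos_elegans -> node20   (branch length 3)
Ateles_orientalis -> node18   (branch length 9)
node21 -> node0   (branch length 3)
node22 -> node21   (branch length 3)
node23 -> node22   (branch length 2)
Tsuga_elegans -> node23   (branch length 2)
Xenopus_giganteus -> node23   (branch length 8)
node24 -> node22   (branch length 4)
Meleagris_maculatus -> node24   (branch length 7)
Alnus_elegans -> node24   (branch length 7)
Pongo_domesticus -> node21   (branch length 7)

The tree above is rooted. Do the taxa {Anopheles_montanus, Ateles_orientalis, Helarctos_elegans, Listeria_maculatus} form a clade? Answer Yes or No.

Yes

The most recent common ancestor of these taxa subtends ((Anopheles_montanus,(Listeria_maculatus,Helarctos_elegans)),Ateles_orientalis).
That clade has exactly 4 tips — every listed taxon and nothing else — so the group is monophyletic.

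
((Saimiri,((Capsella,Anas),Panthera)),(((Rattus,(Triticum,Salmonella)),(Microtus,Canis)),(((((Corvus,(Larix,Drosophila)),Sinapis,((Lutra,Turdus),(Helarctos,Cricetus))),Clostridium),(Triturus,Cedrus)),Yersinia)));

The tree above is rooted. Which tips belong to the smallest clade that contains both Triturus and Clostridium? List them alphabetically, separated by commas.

Tracing Triturus: it sits inside (Triturus,Cedrus).
Tracing Clostridium: it sits inside (((Corvus,(Larix,Drosophila)),Sinapis,((Lutra,Turdus),(Helarctos,Cricetus))),Clostridium).
The smallest clade enclosing both is ((((Corvus,(Larix,Drosophila)),Sinapis,((Lutra,Turdus),(Helarctos,Cricetus))),Clostridium),(Triturus,Cedrus)); the answer is its 11 terminal taxa in alphabetical order.

Cedrus, Clostridium, Corvus, Cricetus, Drosophila, Helarctos, Larix, Lutra, Sinapis, Triturus, Turdus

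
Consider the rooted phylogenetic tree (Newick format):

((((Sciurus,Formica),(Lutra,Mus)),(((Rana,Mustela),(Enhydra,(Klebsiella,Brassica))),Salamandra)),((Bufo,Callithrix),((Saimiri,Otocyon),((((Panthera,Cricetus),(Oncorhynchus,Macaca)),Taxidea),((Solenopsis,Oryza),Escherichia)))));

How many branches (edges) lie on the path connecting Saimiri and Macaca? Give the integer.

7

The MRCA of Saimiri and Macaca is the node subtending ((Saimiri,Otocyon),((((Panthera,Cricetus),(Oncorhynchus,Macaca)),Taxidea),((Solenopsis,Oryza),Escherichia))).
From Saimiri up to that node: 2 branches. From Macaca up to the same node: 5 branches. Total: 2 + 5 = 7.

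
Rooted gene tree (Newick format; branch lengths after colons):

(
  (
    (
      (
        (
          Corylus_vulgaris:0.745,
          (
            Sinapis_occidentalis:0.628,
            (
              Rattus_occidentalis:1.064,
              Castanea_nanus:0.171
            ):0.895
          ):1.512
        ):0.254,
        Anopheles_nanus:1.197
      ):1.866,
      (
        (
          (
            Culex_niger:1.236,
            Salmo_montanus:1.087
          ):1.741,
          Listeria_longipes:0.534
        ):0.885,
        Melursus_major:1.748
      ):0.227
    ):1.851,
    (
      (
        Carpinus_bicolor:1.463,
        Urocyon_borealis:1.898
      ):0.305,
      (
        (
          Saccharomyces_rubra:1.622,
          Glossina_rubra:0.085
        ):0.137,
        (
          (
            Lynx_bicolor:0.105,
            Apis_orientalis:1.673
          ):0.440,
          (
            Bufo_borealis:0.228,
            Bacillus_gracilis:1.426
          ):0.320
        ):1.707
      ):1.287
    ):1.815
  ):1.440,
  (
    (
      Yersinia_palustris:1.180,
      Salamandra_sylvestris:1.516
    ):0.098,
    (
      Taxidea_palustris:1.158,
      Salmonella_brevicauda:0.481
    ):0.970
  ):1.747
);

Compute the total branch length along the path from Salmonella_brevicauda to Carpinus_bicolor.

The path runs Salmonella_brevicauda → … → MRCA → … → Carpinus_bicolor; the MRCA is the root of the tree.
Branch lengths along that path: 0.481 + 0.970 + 1.747 + 1.440 + 1.815 + 0.305 + 1.463 = 8.221.

8.221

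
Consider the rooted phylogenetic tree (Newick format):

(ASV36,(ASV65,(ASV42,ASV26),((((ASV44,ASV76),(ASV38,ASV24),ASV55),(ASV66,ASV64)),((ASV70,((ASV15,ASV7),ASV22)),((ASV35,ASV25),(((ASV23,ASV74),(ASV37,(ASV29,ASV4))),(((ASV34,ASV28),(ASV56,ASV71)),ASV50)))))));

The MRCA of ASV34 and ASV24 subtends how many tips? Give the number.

23

The MRCA of ASV34 and ASV24 is the node subtending ((((ASV44,ASV76),(ASV38,ASV24),ASV55),(ASV66,ASV64)),((ASV70,((ASV15,ASV7),ASV22)),((ASV35,ASV25),(((ASV23,ASV74),(ASV37,(ASV29,ASV4))),(((ASV34,ASV28),(ASV56,ASV71)),ASV50))))).
That clade contains 23 terminal taxa: ASV15, ASV22, ASV23, ASV24, ASV25, ASV28, ASV29, ASV34, ASV35, ASV37, ASV38, ASV4, ASV44, ASV50, ASV55, ASV56, ASV64, ASV66, ASV7, ASV70, ASV71, ASV74, ASV76.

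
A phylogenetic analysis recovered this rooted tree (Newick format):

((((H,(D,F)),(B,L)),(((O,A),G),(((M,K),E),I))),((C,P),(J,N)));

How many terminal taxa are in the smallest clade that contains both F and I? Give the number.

12

The MRCA of F and I is the node subtending (((H,(D,F)),(B,L)),(((O,A),G),(((M,K),E),I))).
That clade contains 12 terminal taxa: A, B, D, E, F, G, H, I, K, L, M, O.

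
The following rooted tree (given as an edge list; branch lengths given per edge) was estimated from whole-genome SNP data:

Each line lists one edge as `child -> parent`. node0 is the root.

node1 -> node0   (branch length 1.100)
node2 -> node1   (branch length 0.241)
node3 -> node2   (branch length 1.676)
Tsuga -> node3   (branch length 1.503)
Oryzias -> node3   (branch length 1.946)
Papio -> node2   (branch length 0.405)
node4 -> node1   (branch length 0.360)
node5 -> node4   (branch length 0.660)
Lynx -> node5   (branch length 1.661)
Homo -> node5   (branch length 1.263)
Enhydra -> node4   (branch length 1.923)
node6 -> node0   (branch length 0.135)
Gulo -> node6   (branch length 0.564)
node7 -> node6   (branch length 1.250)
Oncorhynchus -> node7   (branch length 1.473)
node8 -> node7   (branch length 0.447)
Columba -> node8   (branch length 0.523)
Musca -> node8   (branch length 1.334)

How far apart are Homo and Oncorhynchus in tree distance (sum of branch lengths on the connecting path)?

The path runs Homo → … → MRCA → … → Oncorhynchus; the MRCA is the root of the tree.
Branch lengths along that path: 1.263 + 0.660 + 0.360 + 1.100 + 0.135 + 1.250 + 1.473 = 6.241.

6.241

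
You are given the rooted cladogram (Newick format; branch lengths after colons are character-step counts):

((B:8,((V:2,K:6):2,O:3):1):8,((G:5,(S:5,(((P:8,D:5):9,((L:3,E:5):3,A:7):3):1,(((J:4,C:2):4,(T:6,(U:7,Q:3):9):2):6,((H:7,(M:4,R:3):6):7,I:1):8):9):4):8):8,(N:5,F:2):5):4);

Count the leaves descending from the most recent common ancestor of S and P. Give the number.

15

The MRCA of S and P is the node subtending (S,(((P,D),((L,E),A)),(((J,C),(T,(U,Q))),((H,(M,R)),I)))).
That clade contains 15 terminal taxa: A, C, D, E, H, I, J, L, M, P, Q, R, S, T, U.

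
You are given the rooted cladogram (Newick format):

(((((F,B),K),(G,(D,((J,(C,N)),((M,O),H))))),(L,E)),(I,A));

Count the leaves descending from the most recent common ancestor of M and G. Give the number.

8

The MRCA of M and G is the node subtending (G,(D,((J,(C,N)),((M,O),H)))).
That clade contains 8 terminal taxa: C, D, G, H, J, M, N, O.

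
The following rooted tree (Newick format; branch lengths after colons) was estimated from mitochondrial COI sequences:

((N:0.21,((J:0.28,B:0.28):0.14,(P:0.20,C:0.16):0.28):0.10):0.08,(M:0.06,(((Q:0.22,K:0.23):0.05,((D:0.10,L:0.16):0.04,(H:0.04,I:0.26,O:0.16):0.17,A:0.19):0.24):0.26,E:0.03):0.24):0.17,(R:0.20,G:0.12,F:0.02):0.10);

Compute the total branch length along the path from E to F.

The path runs E → … → MRCA → … → F; the MRCA is the root of the tree.
Branch lengths along that path: 0.03 + 0.24 + 0.17 + 0.10 + 0.02 = 0.56.

0.56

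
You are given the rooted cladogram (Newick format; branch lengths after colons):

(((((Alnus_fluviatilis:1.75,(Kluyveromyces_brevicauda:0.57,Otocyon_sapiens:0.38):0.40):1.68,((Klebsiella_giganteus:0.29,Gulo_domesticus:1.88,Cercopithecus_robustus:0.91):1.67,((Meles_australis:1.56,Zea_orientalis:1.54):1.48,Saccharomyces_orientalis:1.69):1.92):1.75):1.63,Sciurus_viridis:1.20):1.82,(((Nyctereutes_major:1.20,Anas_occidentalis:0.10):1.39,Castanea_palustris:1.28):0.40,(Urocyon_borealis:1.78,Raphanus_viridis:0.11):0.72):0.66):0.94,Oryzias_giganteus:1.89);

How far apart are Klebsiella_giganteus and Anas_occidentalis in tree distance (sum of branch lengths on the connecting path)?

The path runs Klebsiella_giganteus → … → MRCA → … → Anas_occidentalis; the MRCA is the node subtending ((((Alnus_fluviatilis,(Kluyveromyces_brevicauda,Otocyon_sapiens)),((Klebsiella_giganteus,Gulo_domesticus,Cercopithecus_robustus),((Meles_australis,Zea_orientalis),Saccharomyces_orientalis))),Sciurus_viridis),(((Nyctereutes_major,Anas_occidentalis),Castanea_palustris),(Urocyon_borealis,Raphanus_viridis))).
Branch lengths along that path: 0.29 + 1.67 + 1.75 + 1.63 + 1.82 + 0.66 + 0.40 + 1.39 + 0.10 = 9.71.

9.71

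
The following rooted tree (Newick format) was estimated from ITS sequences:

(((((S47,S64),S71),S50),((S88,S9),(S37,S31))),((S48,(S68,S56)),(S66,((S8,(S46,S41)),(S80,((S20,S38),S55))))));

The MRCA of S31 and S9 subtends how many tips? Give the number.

4

The MRCA of S31 and S9 is the node subtending ((S88,S9),(S37,S31)).
That clade contains 4 terminal taxa: S31, S37, S88, S9.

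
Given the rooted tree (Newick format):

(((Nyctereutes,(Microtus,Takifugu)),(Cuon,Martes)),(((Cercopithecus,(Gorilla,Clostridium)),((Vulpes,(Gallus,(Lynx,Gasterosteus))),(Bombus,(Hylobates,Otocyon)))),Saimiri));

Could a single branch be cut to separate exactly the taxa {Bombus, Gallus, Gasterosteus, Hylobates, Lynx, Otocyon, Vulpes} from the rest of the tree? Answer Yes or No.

Yes

The most recent common ancestor of these taxa subtends ((Vulpes,(Gallus,(Lynx,Gasterosteus))),(Bombus,(Hylobates,Otocyon))).
That clade has exactly 7 tips — every listed taxon and nothing else — so the group is monophyletic.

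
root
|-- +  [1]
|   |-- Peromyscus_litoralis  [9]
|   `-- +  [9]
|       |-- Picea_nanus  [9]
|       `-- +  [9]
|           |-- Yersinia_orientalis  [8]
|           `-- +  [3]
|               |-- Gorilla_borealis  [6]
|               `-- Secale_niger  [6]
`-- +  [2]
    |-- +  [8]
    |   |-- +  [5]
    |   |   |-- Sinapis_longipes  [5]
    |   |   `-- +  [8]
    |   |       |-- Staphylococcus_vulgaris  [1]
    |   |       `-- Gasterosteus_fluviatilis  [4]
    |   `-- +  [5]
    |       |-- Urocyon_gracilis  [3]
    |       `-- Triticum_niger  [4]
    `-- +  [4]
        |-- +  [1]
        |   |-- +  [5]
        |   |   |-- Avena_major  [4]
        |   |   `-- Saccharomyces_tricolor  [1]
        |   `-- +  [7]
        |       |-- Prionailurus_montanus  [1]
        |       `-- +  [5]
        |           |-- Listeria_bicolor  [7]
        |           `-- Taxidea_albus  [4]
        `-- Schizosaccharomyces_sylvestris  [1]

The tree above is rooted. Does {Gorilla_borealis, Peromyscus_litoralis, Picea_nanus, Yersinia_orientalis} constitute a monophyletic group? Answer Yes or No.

No

The MRCA of the listed taxa subtends (Peromyscus_litoralis,(Picea_nanus,(Yersinia_orientalis,(Gorilla_borealis,Secale_niger)))).
That clade also contains Secale_niger, which is not in the proposed group, so the group is not monophyletic.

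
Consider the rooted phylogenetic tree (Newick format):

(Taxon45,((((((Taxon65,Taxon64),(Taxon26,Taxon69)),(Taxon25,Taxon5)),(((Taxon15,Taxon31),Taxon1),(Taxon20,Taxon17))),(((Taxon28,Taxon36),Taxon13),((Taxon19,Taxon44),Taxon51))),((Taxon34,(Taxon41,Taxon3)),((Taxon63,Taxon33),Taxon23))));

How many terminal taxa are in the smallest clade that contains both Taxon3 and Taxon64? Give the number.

The MRCA of Taxon3 and Taxon64 is the node subtending ((((((Taxon65,Taxon64),(Taxon26,Taxon69)),(Taxon25,Taxon5)),(((Taxon15,Taxon31),Taxon1),(Taxon20,Taxon17))),(((Taxon28,Taxon36),Taxon13),((Taxon19,Taxon44),Taxon51))),((Taxon34,(Taxon41,Taxon3)),((Taxon63,Taxon33),Taxon23))).
That clade contains 23 terminal taxa: Taxon1, Taxon13, Taxon15, Taxon17, Taxon19, Taxon20, Taxon23, Taxon25, Taxon26, Taxon28, Taxon3, Taxon31, Taxon33, Taxon34, Taxon36, Taxon41, Taxon44, Taxon5, Taxon51, Taxon63, Taxon64, Taxon65, Taxon69.

23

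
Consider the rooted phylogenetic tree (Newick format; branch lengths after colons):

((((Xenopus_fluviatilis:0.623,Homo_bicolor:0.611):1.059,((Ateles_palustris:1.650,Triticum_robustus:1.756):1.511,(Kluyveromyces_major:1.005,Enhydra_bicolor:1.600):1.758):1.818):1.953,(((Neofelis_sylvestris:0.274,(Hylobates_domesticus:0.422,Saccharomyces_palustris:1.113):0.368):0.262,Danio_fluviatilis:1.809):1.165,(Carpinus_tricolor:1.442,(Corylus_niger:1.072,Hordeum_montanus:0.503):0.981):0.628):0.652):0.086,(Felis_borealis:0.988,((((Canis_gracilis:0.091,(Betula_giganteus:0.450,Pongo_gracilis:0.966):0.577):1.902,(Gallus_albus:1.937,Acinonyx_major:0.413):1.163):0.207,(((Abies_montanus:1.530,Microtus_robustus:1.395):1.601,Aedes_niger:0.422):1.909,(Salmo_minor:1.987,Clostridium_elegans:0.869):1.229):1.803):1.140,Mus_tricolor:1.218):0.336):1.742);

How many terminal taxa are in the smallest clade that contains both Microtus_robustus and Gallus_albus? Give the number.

The MRCA of Microtus_robustus and Gallus_albus is the node subtending (((Canis_gracilis,(Betula_giganteus,Pongo_gracilis)),(Gallus_albus,Acinonyx_major)),(((Abies_montanus,Microtus_robustus),Aedes_niger),(Salmo_minor,Clostridium_elegans))).
That clade contains 10 terminal taxa: Abies_montanus, Acinonyx_major, Aedes_niger, Betula_giganteus, Canis_gracilis, Clostridium_elegans, Gallus_albus, Microtus_robustus, Pongo_gracilis, Salmo_minor.

10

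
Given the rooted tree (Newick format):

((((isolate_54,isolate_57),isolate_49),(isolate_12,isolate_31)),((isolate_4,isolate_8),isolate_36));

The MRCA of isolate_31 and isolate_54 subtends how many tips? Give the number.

5

The MRCA of isolate_31 and isolate_54 is the node subtending (((isolate_54,isolate_57),isolate_49),(isolate_12,isolate_31)).
That clade contains 5 terminal taxa: isolate_12, isolate_31, isolate_49, isolate_54, isolate_57.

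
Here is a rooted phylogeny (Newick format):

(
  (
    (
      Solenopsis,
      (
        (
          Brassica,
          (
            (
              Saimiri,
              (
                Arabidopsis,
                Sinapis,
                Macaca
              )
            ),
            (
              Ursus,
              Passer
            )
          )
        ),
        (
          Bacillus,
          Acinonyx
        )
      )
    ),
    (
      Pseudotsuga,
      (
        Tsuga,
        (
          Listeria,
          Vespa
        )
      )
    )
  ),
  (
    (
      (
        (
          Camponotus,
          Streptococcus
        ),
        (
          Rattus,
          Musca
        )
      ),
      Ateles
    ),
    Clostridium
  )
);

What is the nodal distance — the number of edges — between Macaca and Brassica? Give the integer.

5

The MRCA of Macaca and Brassica is the node subtending (Brassica,((Saimiri,(Arabidopsis,Sinapis,Macaca)),(Ursus,Passer))).
From Macaca up to that node: 4 branches. From Brassica up to the same node: 1 branch. Total: 4 + 1 = 5.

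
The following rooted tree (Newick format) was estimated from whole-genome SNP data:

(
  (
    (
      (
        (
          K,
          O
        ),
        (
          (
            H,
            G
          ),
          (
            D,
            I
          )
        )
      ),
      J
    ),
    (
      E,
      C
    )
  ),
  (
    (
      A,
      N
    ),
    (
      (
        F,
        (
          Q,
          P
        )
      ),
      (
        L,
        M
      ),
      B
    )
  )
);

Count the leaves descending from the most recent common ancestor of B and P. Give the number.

The MRCA of B and P is the node subtending ((F,(Q,P)),(L,M),B).
That clade contains 6 terminal taxa: B, F, L, M, P, Q.

6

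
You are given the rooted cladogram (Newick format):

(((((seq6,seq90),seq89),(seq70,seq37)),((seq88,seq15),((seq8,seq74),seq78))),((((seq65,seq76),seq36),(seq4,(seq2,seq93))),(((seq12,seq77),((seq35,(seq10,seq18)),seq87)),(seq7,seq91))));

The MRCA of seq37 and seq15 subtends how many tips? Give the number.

10

The MRCA of seq37 and seq15 is the node subtending ((((seq6,seq90),seq89),(seq70,seq37)),((seq88,seq15),((seq8,seq74),seq78))).
That clade contains 10 terminal taxa: seq15, seq37, seq6, seq70, seq74, seq78, seq8, seq88, seq89, seq90.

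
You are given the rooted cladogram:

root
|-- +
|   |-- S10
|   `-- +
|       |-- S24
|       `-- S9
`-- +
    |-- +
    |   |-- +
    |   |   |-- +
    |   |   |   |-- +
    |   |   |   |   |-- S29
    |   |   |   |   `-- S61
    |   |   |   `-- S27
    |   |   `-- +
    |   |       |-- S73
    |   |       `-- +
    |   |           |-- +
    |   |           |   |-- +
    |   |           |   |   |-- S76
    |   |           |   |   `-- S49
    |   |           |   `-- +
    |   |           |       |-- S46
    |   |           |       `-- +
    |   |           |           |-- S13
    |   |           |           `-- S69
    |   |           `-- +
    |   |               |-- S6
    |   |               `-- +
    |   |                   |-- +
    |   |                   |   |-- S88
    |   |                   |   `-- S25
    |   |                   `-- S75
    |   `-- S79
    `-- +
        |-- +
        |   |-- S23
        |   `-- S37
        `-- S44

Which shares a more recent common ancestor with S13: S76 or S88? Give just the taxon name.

The MRCA of S13 and S76 subtends ((S76,S49),(S46,(S13,S69))) (5 taxa).
The MRCA of S13 and S88 subtends (((S76,S49),(S46,(S13,S69))),(S6,((S88,S25),S75))) (9 taxa).
The first is nested inside the second, so S13 shares a more recent common ancestor with S76.

S76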